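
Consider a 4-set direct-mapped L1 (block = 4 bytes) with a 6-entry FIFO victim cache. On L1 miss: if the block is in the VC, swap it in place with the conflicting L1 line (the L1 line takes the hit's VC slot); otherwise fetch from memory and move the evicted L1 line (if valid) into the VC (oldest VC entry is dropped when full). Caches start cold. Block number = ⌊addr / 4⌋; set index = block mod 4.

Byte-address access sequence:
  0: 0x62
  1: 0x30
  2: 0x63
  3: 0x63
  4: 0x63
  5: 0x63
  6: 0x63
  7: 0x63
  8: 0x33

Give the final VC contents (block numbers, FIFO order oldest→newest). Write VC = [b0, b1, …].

  [0] addr=0x62 blk=24 s=0: MISS | VC []
  [1] addr=0x30 blk=12 s=0: MISS | VC [24]
  [2] addr=0x63 blk=24 s=0: VC-HIT | VC [12]
  [3] addr=0x63 blk=24 s=0: L1-HIT | VC [12]
  [4] addr=0x63 blk=24 s=0: L1-HIT | VC [12]
  [5] addr=0x63 blk=24 s=0: L1-HIT | VC [12]
  [6] addr=0x63 blk=24 s=0: L1-HIT | VC [12]
  [7] addr=0x63 blk=24 s=0: L1-HIT | VC [12]
  [8] addr=0x33 blk=12 s=0: VC-HIT | VC [24]

VC = [24]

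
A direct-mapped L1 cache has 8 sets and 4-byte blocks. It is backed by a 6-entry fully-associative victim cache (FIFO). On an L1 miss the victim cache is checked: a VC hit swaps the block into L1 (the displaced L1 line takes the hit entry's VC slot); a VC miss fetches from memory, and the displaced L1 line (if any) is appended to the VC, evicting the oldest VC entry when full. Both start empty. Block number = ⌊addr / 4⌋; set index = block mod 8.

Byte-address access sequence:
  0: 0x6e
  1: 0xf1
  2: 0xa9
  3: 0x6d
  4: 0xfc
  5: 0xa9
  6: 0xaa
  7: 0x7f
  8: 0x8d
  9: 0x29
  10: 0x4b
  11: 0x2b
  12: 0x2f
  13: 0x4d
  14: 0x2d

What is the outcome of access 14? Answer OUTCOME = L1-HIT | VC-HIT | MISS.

OUTCOME = VC-HIT

#0 0x6e→b27/s3 MISS; vc=[]
#1 0xf1→b60/s4 MISS; vc=[]
#2 0xa9→b42/s2 MISS; vc=[]
#3 0x6d→b27/s3 L1-HIT; vc=[]
#4 0xfc→b63/s7 MISS; vc=[]
#5 0xa9→b42/s2 L1-HIT; vc=[]
#6 0xaa→b42/s2 L1-HIT; vc=[]
#7 0x7f→b31/s7 MISS; vc=[63]
#8 0x8d→b35/s3 MISS; vc=[63,27]
#9 0x29→b10/s2 MISS; vc=[63,27,42]
#10 0x4b→b18/s2 MISS; vc=[63,27,42,10]
#11 0x2b→b10/s2 VC-HIT; vc=[63,27,42,18]
#12 0x2f→b11/s3 MISS; vc=[63,27,42,18,35]
#13 0x4d→b19/s3 MISS; vc=[63,27,42,18,35,11]
#14 0x2d→b11/s3 VC-HIT; vc=[63,27,42,18,35,19]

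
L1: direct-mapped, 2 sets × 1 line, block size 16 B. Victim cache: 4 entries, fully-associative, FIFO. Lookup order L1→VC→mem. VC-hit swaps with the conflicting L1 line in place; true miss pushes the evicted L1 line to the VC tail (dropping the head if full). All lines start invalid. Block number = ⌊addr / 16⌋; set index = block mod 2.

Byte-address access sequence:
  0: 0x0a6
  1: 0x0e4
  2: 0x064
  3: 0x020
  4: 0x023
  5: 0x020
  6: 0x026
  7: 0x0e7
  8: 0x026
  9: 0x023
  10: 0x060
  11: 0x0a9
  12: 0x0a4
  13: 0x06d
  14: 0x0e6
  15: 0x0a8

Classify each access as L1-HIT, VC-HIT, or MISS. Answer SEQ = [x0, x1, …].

SEQ = [MISS, MISS, MISS, MISS, L1-HIT, L1-HIT, L1-HIT, VC-HIT, VC-HIT, L1-HIT, VC-HIT, VC-HIT, L1-HIT, VC-HIT, VC-HIT, VC-HIT]

  [0] addr=0xa6 blk=10 s=0: MISS | VC []
  [1] addr=0xe4 blk=14 s=0: MISS | VC [10]
  [2] addr=0x64 blk=6 s=0: MISS | VC [10, 14]
  [3] addr=0x20 blk=2 s=0: MISS | VC [10, 14, 6]
  [4] addr=0x23 blk=2 s=0: L1-HIT | VC [10, 14, 6]
  [5] addr=0x20 blk=2 s=0: L1-HIT | VC [10, 14, 6]
  [6] addr=0x26 blk=2 s=0: L1-HIT | VC [10, 14, 6]
  [7] addr=0xe7 blk=14 s=0: VC-HIT | VC [10, 2, 6]
  [8] addr=0x26 blk=2 s=0: VC-HIT | VC [10, 14, 6]
  [9] addr=0x23 blk=2 s=0: L1-HIT | VC [10, 14, 6]
  [10] addr=0x60 blk=6 s=0: VC-HIT | VC [10, 14, 2]
  [11] addr=0xa9 blk=10 s=0: VC-HIT | VC [6, 14, 2]
  [12] addr=0xa4 blk=10 s=0: L1-HIT | VC [6, 14, 2]
  [13] addr=0x6d blk=6 s=0: VC-HIT | VC [10, 14, 2]
  [14] addr=0xe6 blk=14 s=0: VC-HIT | VC [10, 6, 2]
  [15] addr=0xa8 blk=10 s=0: VC-HIT | VC [14, 6, 2]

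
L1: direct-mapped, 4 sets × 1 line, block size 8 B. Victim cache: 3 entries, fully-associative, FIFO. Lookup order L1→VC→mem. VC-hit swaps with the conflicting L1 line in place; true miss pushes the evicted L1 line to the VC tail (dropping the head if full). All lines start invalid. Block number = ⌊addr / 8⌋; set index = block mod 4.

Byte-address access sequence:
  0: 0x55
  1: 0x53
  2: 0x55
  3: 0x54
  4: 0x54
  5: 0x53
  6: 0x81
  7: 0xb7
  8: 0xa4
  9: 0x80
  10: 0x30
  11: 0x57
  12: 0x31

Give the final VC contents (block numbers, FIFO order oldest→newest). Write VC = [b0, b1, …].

VC = [10, 20, 22]

  [0] addr=0x55 blk=10 s=2: MISS | VC []
  [1] addr=0x53 blk=10 s=2: L1-HIT | VC []
  [2] addr=0x55 blk=10 s=2: L1-HIT | VC []
  [3] addr=0x54 blk=10 s=2: L1-HIT | VC []
  [4] addr=0x54 blk=10 s=2: L1-HIT | VC []
  [5] addr=0x53 blk=10 s=2: L1-HIT | VC []
  [6] addr=0x81 blk=16 s=0: MISS | VC []
  [7] addr=0xb7 blk=22 s=2: MISS | VC [10]
  [8] addr=0xa4 blk=20 s=0: MISS | VC [10, 16]
  [9] addr=0x80 blk=16 s=0: VC-HIT | VC [10, 20]
  [10] addr=0x30 blk=6 s=2: MISS | VC [10, 20, 22]
  [11] addr=0x57 blk=10 s=2: VC-HIT | VC [6, 20, 22]
  [12] addr=0x31 blk=6 s=2: VC-HIT | VC [10, 20, 22]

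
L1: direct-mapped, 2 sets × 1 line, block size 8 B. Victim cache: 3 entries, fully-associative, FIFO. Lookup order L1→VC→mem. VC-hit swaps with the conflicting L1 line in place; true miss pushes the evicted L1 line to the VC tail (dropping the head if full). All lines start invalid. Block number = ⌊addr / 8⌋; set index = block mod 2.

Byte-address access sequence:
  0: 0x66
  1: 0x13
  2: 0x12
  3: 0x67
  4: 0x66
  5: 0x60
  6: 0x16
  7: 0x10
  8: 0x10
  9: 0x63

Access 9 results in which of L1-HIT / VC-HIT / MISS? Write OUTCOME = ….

OUTCOME = VC-HIT

0: 0x66 (blk 12, set 0) → MISS  vc=[]
1: 0x13 (blk 2, set 0) → MISS  vc=[12]
2: 0x12 (blk 2, set 0) → L1-HIT  vc=[12]
3: 0x67 (blk 12, set 0) → VC-HIT  vc=[2]
4: 0x66 (blk 12, set 0) → L1-HIT  vc=[2]
5: 0x60 (blk 12, set 0) → L1-HIT  vc=[2]
6: 0x16 (blk 2, set 0) → VC-HIT  vc=[12]
7: 0x10 (blk 2, set 0) → L1-HIT  vc=[12]
8: 0x10 (blk 2, set 0) → L1-HIT  vc=[12]
9: 0x63 (blk 12, set 0) → VC-HIT  vc=[2]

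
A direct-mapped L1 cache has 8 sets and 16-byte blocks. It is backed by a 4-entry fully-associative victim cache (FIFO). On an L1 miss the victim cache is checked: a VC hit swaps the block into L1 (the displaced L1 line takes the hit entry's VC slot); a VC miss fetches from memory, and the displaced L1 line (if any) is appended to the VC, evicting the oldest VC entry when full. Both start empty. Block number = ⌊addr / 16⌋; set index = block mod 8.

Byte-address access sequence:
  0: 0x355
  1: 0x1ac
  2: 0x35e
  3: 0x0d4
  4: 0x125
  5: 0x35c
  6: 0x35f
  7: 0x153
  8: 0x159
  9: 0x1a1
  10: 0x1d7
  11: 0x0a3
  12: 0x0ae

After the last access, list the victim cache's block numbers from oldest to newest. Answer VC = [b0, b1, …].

0: 0x355 (blk 53, set 5) → MISS  vc=[]
1: 0x1ac (blk 26, set 2) → MISS  vc=[]
2: 0x35e (blk 53, set 5) → L1-HIT  vc=[]
3: 0xd4 (blk 13, set 5) → MISS  vc=[53]
4: 0x125 (blk 18, set 2) → MISS  vc=[53, 26]
5: 0x35c (blk 53, set 5) → VC-HIT  vc=[13, 26]
6: 0x35f (blk 53, set 5) → L1-HIT  vc=[13, 26]
7: 0x153 (blk 21, set 5) → MISS  vc=[13, 26, 53]
8: 0x159 (blk 21, set 5) → L1-HIT  vc=[13, 26, 53]
9: 0x1a1 (blk 26, set 2) → VC-HIT  vc=[13, 18, 53]
10: 0x1d7 (blk 29, set 5) → MISS  vc=[13, 18, 53, 21]
11: 0xa3 (blk 10, set 2) → MISS  vc=[18, 53, 21, 26]
12: 0xae (blk 10, set 2) → L1-HIT  vc=[18, 53, 21, 26]

VC = [18, 53, 21, 26]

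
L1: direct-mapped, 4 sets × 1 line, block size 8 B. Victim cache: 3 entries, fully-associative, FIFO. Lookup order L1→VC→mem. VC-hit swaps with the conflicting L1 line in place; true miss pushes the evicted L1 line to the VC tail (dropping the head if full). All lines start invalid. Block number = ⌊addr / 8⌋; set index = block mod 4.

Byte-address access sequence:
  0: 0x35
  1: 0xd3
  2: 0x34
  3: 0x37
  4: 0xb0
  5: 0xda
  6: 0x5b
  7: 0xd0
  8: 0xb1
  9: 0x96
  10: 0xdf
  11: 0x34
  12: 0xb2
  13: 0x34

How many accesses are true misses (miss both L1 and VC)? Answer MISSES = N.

MISSES = 6

0: 0x35 (blk 6, set 2) → MISS  vc=[]
1: 0xd3 (blk 26, set 2) → MISS  vc=[6]
2: 0x34 (blk 6, set 2) → VC-HIT  vc=[26]
3: 0x37 (blk 6, set 2) → L1-HIT  vc=[26]
4: 0xb0 (blk 22, set 2) → MISS  vc=[26, 6]
5: 0xda (blk 27, set 3) → MISS  vc=[26, 6]
6: 0x5b (blk 11, set 3) → MISS  vc=[26, 6, 27]
7: 0xd0 (blk 26, set 2) → VC-HIT  vc=[22, 6, 27]
8: 0xb1 (blk 22, set 2) → VC-HIT  vc=[26, 6, 27]
9: 0x96 (blk 18, set 2) → MISS  vc=[6, 27, 22]
10: 0xdf (blk 27, set 3) → VC-HIT  vc=[6, 11, 22]
11: 0x34 (blk 6, set 2) → VC-HIT  vc=[18, 11, 22]
12: 0xb2 (blk 22, set 2) → VC-HIT  vc=[18, 11, 6]
13: 0x34 (blk 6, set 2) → VC-HIT  vc=[18, 11, 22]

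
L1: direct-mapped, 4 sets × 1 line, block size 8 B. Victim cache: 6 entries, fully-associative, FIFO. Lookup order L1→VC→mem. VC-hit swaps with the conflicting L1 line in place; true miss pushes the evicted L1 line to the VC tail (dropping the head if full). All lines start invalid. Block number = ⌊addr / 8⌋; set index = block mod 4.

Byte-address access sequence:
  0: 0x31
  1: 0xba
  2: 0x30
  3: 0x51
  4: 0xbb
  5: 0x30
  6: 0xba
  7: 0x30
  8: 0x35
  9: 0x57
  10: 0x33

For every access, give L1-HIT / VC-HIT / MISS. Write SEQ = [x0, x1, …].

#0 0x31→b6/s2 MISS; vc=[]
#1 0xba→b23/s3 MISS; vc=[]
#2 0x30→b6/s2 L1-HIT; vc=[]
#3 0x51→b10/s2 MISS; vc=[6]
#4 0xbb→b23/s3 L1-HIT; vc=[6]
#5 0x30→b6/s2 VC-HIT; vc=[10]
#6 0xba→b23/s3 L1-HIT; vc=[10]
#7 0x30→b6/s2 L1-HIT; vc=[10]
#8 0x35→b6/s2 L1-HIT; vc=[10]
#9 0x57→b10/s2 VC-HIT; vc=[6]
#10 0x33→b6/s2 VC-HIT; vc=[10]

SEQ = [MISS, MISS, L1-HIT, MISS, L1-HIT, VC-HIT, L1-HIT, L1-HIT, L1-HIT, VC-HIT, VC-HIT]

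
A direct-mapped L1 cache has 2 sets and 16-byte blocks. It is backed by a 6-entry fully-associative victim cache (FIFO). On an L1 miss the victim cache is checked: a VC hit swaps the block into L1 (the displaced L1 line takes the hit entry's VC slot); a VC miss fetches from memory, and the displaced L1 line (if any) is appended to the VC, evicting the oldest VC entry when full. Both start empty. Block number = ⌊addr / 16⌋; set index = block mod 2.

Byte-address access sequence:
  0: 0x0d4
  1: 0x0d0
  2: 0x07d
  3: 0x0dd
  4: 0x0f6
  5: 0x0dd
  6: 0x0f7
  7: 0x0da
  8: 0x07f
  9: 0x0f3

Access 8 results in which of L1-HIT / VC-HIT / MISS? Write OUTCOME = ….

  [0] addr=0xd4 blk=13 s=1: MISS | VC []
  [1] addr=0xd0 blk=13 s=1: L1-HIT | VC []
  [2] addr=0x7d blk=7 s=1: MISS | VC [13]
  [3] addr=0xdd blk=13 s=1: VC-HIT | VC [7]
  [4] addr=0xf6 blk=15 s=1: MISS | VC [7, 13]
  [5] addr=0xdd blk=13 s=1: VC-HIT | VC [7, 15]
  [6] addr=0xf7 blk=15 s=1: VC-HIT | VC [7, 13]
  [7] addr=0xda blk=13 s=1: VC-HIT | VC [7, 15]
  [8] addr=0x7f blk=7 s=1: VC-HIT | VC [13, 15]
  [9] addr=0xf3 blk=15 s=1: VC-HIT | VC [13, 7]

OUTCOME = VC-HIT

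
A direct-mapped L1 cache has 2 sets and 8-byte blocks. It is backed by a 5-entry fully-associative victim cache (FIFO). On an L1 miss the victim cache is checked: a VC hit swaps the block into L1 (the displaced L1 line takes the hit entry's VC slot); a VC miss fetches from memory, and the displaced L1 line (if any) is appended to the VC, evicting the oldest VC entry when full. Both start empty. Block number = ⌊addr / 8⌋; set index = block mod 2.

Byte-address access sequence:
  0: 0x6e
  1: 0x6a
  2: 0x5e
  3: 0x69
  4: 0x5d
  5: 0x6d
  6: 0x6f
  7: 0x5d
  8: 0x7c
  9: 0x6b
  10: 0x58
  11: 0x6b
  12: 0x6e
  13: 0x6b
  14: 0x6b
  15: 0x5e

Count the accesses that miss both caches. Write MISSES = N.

  [0] addr=0x6e blk=13 s=1: MISS | VC []
  [1] addr=0x6a blk=13 s=1: L1-HIT | VC []
  [2] addr=0x5e blk=11 s=1: MISS | VC [13]
  [3] addr=0x69 blk=13 s=1: VC-HIT | VC [11]
  [4] addr=0x5d blk=11 s=1: VC-HIT | VC [13]
  [5] addr=0x6d blk=13 s=1: VC-HIT | VC [11]
  [6] addr=0x6f blk=13 s=1: L1-HIT | VC [11]
  [7] addr=0x5d blk=11 s=1: VC-HIT | VC [13]
  [8] addr=0x7c blk=15 s=1: MISS | VC [13, 11]
  [9] addr=0x6b blk=13 s=1: VC-HIT | VC [15, 11]
  [10] addr=0x58 blk=11 s=1: VC-HIT | VC [15, 13]
  [11] addr=0x6b blk=13 s=1: VC-HIT | VC [15, 11]
  [12] addr=0x6e blk=13 s=1: L1-HIT | VC [15, 11]
  [13] addr=0x6b blk=13 s=1: L1-HIT | VC [15, 11]
  [14] addr=0x6b blk=13 s=1: L1-HIT | VC [15, 11]
  [15] addr=0x5e blk=11 s=1: VC-HIT | VC [15, 13]

MISSES = 3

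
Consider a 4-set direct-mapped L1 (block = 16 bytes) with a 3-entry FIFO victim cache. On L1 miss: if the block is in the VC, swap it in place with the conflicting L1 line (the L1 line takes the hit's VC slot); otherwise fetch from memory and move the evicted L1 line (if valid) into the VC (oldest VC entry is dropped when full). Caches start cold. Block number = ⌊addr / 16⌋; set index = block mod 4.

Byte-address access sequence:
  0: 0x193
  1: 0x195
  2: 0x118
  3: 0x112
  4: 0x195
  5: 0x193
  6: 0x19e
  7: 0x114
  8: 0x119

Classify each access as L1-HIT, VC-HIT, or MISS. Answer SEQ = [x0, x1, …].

SEQ = [MISS, L1-HIT, MISS, L1-HIT, VC-HIT, L1-HIT, L1-HIT, VC-HIT, L1-HIT]

0: 0x193 (blk 25, set 1) → MISS  vc=[]
1: 0x195 (blk 25, set 1) → L1-HIT  vc=[]
2: 0x118 (blk 17, set 1) → MISS  vc=[25]
3: 0x112 (blk 17, set 1) → L1-HIT  vc=[25]
4: 0x195 (blk 25, set 1) → VC-HIT  vc=[17]
5: 0x193 (blk 25, set 1) → L1-HIT  vc=[17]
6: 0x19e (blk 25, set 1) → L1-HIT  vc=[17]
7: 0x114 (blk 17, set 1) → VC-HIT  vc=[25]
8: 0x119 (blk 17, set 1) → L1-HIT  vc=[25]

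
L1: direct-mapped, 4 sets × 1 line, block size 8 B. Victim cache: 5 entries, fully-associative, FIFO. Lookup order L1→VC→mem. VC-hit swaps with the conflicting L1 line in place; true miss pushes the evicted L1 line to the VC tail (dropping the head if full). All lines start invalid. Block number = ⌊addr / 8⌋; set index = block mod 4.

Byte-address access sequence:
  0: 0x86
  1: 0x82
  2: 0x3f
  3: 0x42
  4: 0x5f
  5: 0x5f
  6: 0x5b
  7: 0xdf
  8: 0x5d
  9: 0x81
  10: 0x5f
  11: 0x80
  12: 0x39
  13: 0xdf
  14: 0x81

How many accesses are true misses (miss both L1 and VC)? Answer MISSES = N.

MISSES = 5

  [0] addr=0x86 blk=16 s=0: MISS | VC []
  [1] addr=0x82 blk=16 s=0: L1-HIT | VC []
  [2] addr=0x3f blk=7 s=3: MISS | VC []
  [3] addr=0x42 blk=8 s=0: MISS | VC [16]
  [4] addr=0x5f blk=11 s=3: MISS | VC [16, 7]
  [5] addr=0x5f blk=11 s=3: L1-HIT | VC [16, 7]
  [6] addr=0x5b blk=11 s=3: L1-HIT | VC [16, 7]
  [7] addr=0xdf blk=27 s=3: MISS | VC [16, 7, 11]
  [8] addr=0x5d blk=11 s=3: VC-HIT | VC [16, 7, 27]
  [9] addr=0x81 blk=16 s=0: VC-HIT | VC [8, 7, 27]
  [10] addr=0x5f blk=11 s=3: L1-HIT | VC [8, 7, 27]
  [11] addr=0x80 blk=16 s=0: L1-HIT | VC [8, 7, 27]
  [12] addr=0x39 blk=7 s=3: VC-HIT | VC [8, 11, 27]
  [13] addr=0xdf blk=27 s=3: VC-HIT | VC [8, 11, 7]
  [14] addr=0x81 blk=16 s=0: L1-HIT | VC [8, 11, 7]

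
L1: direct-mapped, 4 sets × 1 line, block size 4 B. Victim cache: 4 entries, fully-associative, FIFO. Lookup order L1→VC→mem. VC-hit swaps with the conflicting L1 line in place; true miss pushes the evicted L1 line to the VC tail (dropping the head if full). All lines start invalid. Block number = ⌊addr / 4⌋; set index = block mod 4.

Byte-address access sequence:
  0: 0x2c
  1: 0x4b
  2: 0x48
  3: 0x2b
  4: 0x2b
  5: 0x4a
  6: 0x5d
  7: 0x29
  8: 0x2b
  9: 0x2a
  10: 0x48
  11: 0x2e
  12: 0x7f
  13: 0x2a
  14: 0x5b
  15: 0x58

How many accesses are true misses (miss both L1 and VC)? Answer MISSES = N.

MISSES = 6

  [0] addr=0x2c blk=11 s=3: MISS | VC []
  [1] addr=0x4b blk=18 s=2: MISS | VC []
  [2] addr=0x48 blk=18 s=2: L1-HIT | VC []
  [3] addr=0x2b blk=10 s=2: MISS | VC [18]
  [4] addr=0x2b blk=10 s=2: L1-HIT | VC [18]
  [5] addr=0x4a blk=18 s=2: VC-HIT | VC [10]
  [6] addr=0x5d blk=23 s=3: MISS | VC [10, 11]
  [7] addr=0x29 blk=10 s=2: VC-HIT | VC [18, 11]
  [8] addr=0x2b blk=10 s=2: L1-HIT | VC [18, 11]
  [9] addr=0x2a blk=10 s=2: L1-HIT | VC [18, 11]
  [10] addr=0x48 blk=18 s=2: VC-HIT | VC [10, 11]
  [11] addr=0x2e blk=11 s=3: VC-HIT | VC [10, 23]
  [12] addr=0x7f blk=31 s=3: MISS | VC [10, 23, 11]
  [13] addr=0x2a blk=10 s=2: VC-HIT | VC [18, 23, 11]
  [14] addr=0x5b blk=22 s=2: MISS | VC [18, 23, 11, 10]
  [15] addr=0x58 blk=22 s=2: L1-HIT | VC [18, 23, 11, 10]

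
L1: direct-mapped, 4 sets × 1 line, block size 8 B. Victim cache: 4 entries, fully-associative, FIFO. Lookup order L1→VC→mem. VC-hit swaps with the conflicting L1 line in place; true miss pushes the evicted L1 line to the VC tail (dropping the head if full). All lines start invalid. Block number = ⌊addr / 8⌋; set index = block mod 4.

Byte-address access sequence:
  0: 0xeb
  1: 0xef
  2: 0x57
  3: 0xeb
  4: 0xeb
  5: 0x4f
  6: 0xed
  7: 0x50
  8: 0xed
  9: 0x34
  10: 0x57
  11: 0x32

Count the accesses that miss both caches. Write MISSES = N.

MISSES = 4

  [0] addr=0xeb blk=29 s=1: MISS | VC []
  [1] addr=0xef blk=29 s=1: L1-HIT | VC []
  [2] addr=0x57 blk=10 s=2: MISS | VC []
  [3] addr=0xeb blk=29 s=1: L1-HIT | VC []
  [4] addr=0xeb blk=29 s=1: L1-HIT | VC []
  [5] addr=0x4f blk=9 s=1: MISS | VC [29]
  [6] addr=0xed blk=29 s=1: VC-HIT | VC [9]
  [7] addr=0x50 blk=10 s=2: L1-HIT | VC [9]
  [8] addr=0xed blk=29 s=1: L1-HIT | VC [9]
  [9] addr=0x34 blk=6 s=2: MISS | VC [9, 10]
  [10] addr=0x57 blk=10 s=2: VC-HIT | VC [9, 6]
  [11] addr=0x32 blk=6 s=2: VC-HIT | VC [9, 10]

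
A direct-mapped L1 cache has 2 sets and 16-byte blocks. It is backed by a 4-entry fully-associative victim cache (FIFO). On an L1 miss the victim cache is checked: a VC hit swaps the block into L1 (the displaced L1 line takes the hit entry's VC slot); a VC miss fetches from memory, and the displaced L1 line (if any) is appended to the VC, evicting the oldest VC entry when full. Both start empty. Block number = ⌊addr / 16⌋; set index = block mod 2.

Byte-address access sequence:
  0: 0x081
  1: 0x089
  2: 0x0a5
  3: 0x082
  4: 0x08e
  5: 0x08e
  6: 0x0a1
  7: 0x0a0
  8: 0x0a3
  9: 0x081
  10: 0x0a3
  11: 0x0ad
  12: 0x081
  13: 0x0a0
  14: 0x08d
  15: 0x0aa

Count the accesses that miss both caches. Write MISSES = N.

  [0] addr=0x81 blk=8 s=0: MISS | VC []
  [1] addr=0x89 blk=8 s=0: L1-HIT | VC []
  [2] addr=0xa5 blk=10 s=0: MISS | VC [8]
  [3] addr=0x82 blk=8 s=0: VC-HIT | VC [10]
  [4] addr=0x8e blk=8 s=0: L1-HIT | VC [10]
  [5] addr=0x8e blk=8 s=0: L1-HIT | VC [10]
  [6] addr=0xa1 blk=10 s=0: VC-HIT | VC [8]
  [7] addr=0xa0 blk=10 s=0: L1-HIT | VC [8]
  [8] addr=0xa3 blk=10 s=0: L1-HIT | VC [8]
  [9] addr=0x81 blk=8 s=0: VC-HIT | VC [10]
  [10] addr=0xa3 blk=10 s=0: VC-HIT | VC [8]
  [11] addr=0xad blk=10 s=0: L1-HIT | VC [8]
  [12] addr=0x81 blk=8 s=0: VC-HIT | VC [10]
  [13] addr=0xa0 blk=10 s=0: VC-HIT | VC [8]
  [14] addr=0x8d blk=8 s=0: VC-HIT | VC [10]
  [15] addr=0xaa blk=10 s=0: VC-HIT | VC [8]

MISSES = 2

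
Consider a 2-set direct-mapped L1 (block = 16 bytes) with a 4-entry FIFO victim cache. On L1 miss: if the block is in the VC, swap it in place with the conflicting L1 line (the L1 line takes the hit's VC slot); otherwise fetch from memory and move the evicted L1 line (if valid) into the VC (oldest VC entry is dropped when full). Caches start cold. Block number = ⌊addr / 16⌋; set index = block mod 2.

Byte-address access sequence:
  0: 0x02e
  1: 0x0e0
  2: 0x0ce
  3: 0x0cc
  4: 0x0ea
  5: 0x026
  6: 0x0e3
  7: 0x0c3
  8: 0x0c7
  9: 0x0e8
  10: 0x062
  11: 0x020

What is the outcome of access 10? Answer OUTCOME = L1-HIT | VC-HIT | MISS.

OUTCOME = MISS

#0 0x2e→b2/s0 MISS; vc=[]
#1 0xe0→b14/s0 MISS; vc=[2]
#2 0xce→b12/s0 MISS; vc=[2,14]
#3 0xcc→b12/s0 L1-HIT; vc=[2,14]
#4 0xea→b14/s0 VC-HIT; vc=[2,12]
#5 0x26→b2/s0 VC-HIT; vc=[14,12]
#6 0xe3→b14/s0 VC-HIT; vc=[2,12]
#7 0xc3→b12/s0 VC-HIT; vc=[2,14]
#8 0xc7→b12/s0 L1-HIT; vc=[2,14]
#9 0xe8→b14/s0 VC-HIT; vc=[2,12]
#10 0x62→b6/s0 MISS; vc=[2,12,14]
#11 0x20→b2/s0 VC-HIT; vc=[6,12,14]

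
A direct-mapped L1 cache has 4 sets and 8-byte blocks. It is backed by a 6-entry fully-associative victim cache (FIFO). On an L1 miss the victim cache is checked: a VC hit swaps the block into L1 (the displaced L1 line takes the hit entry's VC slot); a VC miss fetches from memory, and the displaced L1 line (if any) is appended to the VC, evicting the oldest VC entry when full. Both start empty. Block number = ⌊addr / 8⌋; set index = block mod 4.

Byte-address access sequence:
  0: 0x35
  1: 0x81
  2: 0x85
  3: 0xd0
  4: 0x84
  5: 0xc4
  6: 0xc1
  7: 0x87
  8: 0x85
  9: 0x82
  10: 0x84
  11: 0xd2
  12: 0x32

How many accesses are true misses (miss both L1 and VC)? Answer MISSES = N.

0: 0x35 (blk 6, set 2) → MISS  vc=[]
1: 0x81 (blk 16, set 0) → MISS  vc=[]
2: 0x85 (blk 16, set 0) → L1-HIT  vc=[]
3: 0xd0 (blk 26, set 2) → MISS  vc=[6]
4: 0x84 (blk 16, set 0) → L1-HIT  vc=[6]
5: 0xc4 (blk 24, set 0) → MISS  vc=[6, 16]
6: 0xc1 (blk 24, set 0) → L1-HIT  vc=[6, 16]
7: 0x87 (blk 16, set 0) → VC-HIT  vc=[6, 24]
8: 0x85 (blk 16, set 0) → L1-HIT  vc=[6, 24]
9: 0x82 (blk 16, set 0) → L1-HIT  vc=[6, 24]
10: 0x84 (blk 16, set 0) → L1-HIT  vc=[6, 24]
11: 0xd2 (blk 26, set 2) → L1-HIT  vc=[6, 24]
12: 0x32 (blk 6, set 2) → VC-HIT  vc=[26, 24]

MISSES = 4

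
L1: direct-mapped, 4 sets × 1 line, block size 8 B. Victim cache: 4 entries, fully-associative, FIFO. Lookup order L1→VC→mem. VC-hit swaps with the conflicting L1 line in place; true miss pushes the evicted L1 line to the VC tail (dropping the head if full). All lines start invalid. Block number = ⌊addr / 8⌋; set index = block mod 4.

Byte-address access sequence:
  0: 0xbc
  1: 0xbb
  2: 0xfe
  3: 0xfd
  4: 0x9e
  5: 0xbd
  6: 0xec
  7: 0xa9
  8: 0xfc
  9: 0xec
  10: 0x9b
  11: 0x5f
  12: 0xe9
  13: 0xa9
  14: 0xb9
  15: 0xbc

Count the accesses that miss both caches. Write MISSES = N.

#0 0xbc→b23/s3 MISS; vc=[]
#1 0xbb→b23/s3 L1-HIT; vc=[]
#2 0xfe→b31/s3 MISS; vc=[23]
#3 0xfd→b31/s3 L1-HIT; vc=[23]
#4 0x9e→b19/s3 MISS; vc=[23,31]
#5 0xbd→b23/s3 VC-HIT; vc=[19,31]
#6 0xec→b29/s1 MISS; vc=[19,31]
#7 0xa9→b21/s1 MISS; vc=[19,31,29]
#8 0xfc→b31/s3 VC-HIT; vc=[19,23,29]
#9 0xec→b29/s1 VC-HIT; vc=[19,23,21]
#10 0x9b→b19/s3 VC-HIT; vc=[31,23,21]
#11 0x5f→b11/s3 MISS; vc=[31,23,21,19]
#12 0xe9→b29/s1 L1-HIT; vc=[31,23,21,19]
#13 0xa9→b21/s1 VC-HIT; vc=[31,23,29,19]
#14 0xb9→b23/s3 VC-HIT; vc=[31,11,29,19]
#15 0xbc→b23/s3 L1-HIT; vc=[31,11,29,19]

MISSES = 6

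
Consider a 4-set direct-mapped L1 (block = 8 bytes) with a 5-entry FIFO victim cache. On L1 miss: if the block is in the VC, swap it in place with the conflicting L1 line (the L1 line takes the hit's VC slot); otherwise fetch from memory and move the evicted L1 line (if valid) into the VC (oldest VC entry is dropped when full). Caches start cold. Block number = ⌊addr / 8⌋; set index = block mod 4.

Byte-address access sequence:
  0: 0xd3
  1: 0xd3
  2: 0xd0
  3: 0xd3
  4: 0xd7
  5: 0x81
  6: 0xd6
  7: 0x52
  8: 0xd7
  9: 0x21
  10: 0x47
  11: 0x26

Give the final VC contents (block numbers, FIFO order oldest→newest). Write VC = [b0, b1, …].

#0 0xd3→b26/s2 MISS; vc=[]
#1 0xd3→b26/s2 L1-HIT; vc=[]
#2 0xd0→b26/s2 L1-HIT; vc=[]
#3 0xd3→b26/s2 L1-HIT; vc=[]
#4 0xd7→b26/s2 L1-HIT; vc=[]
#5 0x81→b16/s0 MISS; vc=[]
#6 0xd6→b26/s2 L1-HIT; vc=[]
#7 0x52→b10/s2 MISS; vc=[26]
#8 0xd7→b26/s2 VC-HIT; vc=[10]
#9 0x21→b4/s0 MISS; vc=[10,16]
#10 0x47→b8/s0 MISS; vc=[10,16,4]
#11 0x26→b4/s0 VC-HIT; vc=[10,16,8]

VC = [10, 16, 8]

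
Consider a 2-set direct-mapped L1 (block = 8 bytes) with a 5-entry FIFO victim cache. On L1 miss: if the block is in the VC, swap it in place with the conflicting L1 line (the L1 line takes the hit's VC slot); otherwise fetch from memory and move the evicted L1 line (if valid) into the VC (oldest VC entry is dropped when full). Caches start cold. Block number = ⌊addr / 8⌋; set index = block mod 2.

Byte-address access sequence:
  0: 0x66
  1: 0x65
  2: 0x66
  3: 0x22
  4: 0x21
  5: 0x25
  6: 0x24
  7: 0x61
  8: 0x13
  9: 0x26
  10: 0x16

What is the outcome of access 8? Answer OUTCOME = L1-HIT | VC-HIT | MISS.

  [0] addr=0x66 blk=12 s=0: MISS | VC []
  [1] addr=0x65 blk=12 s=0: L1-HIT | VC []
  [2] addr=0x66 blk=12 s=0: L1-HIT | VC []
  [3] addr=0x22 blk=4 s=0: MISS | VC [12]
  [4] addr=0x21 blk=4 s=0: L1-HIT | VC [12]
  [5] addr=0x25 blk=4 s=0: L1-HIT | VC [12]
  [6] addr=0x24 blk=4 s=0: L1-HIT | VC [12]
  [7] addr=0x61 blk=12 s=0: VC-HIT | VC [4]
  [8] addr=0x13 blk=2 s=0: MISS | VC [4, 12]
  [9] addr=0x26 blk=4 s=0: VC-HIT | VC [2, 12]
  [10] addr=0x16 blk=2 s=0: VC-HIT | VC [4, 12]

OUTCOME = MISS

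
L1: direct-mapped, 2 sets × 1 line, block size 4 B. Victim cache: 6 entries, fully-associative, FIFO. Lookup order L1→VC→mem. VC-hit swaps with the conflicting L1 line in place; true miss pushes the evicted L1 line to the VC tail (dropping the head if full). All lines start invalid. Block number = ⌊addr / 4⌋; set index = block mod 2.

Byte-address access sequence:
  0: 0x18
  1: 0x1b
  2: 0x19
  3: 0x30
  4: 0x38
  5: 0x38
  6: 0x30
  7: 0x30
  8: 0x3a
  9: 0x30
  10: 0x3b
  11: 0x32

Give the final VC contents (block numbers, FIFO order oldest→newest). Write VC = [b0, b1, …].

0: 0x18 (blk 6, set 0) → MISS  vc=[]
1: 0x1b (blk 6, set 0) → L1-HIT  vc=[]
2: 0x19 (blk 6, set 0) → L1-HIT  vc=[]
3: 0x30 (blk 12, set 0) → MISS  vc=[6]
4: 0x38 (blk 14, set 0) → MISS  vc=[6, 12]
5: 0x38 (blk 14, set 0) → L1-HIT  vc=[6, 12]
6: 0x30 (blk 12, set 0) → VC-HIT  vc=[6, 14]
7: 0x30 (blk 12, set 0) → L1-HIT  vc=[6, 14]
8: 0x3a (blk 14, set 0) → VC-HIT  vc=[6, 12]
9: 0x30 (blk 12, set 0) → VC-HIT  vc=[6, 14]
10: 0x3b (blk 14, set 0) → VC-HIT  vc=[6, 12]
11: 0x32 (blk 12, set 0) → VC-HIT  vc=[6, 14]

VC = [6, 14]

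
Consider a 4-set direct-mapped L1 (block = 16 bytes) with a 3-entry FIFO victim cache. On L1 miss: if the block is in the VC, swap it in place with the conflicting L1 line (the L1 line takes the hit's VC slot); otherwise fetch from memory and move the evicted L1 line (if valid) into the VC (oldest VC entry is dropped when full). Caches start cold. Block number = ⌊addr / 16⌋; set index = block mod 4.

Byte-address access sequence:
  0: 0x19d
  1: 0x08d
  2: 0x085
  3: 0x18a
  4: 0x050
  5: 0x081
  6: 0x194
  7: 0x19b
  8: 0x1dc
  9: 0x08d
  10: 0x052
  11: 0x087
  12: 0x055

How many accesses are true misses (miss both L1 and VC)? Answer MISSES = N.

0: 0x19d (blk 25, set 1) → MISS  vc=[]
1: 0x8d (blk 8, set 0) → MISS  vc=[]
2: 0x85 (blk 8, set 0) → L1-HIT  vc=[]
3: 0x18a (blk 24, set 0) → MISS  vc=[8]
4: 0x50 (blk 5, set 1) → MISS  vc=[8, 25]
5: 0x81 (blk 8, set 0) → VC-HIT  vc=[24, 25]
6: 0x194 (blk 25, set 1) → VC-HIT  vc=[24, 5]
7: 0x19b (blk 25, set 1) → L1-HIT  vc=[24, 5]
8: 0x1dc (blk 29, set 1) → MISS  vc=[24, 5, 25]
9: 0x8d (blk 8, set 0) → L1-HIT  vc=[24, 5, 25]
10: 0x52 (blk 5, set 1) → VC-HIT  vc=[24, 29, 25]
11: 0x87 (blk 8, set 0) → L1-HIT  vc=[24, 29, 25]
12: 0x55 (blk 5, set 1) → L1-HIT  vc=[24, 29, 25]

MISSES = 5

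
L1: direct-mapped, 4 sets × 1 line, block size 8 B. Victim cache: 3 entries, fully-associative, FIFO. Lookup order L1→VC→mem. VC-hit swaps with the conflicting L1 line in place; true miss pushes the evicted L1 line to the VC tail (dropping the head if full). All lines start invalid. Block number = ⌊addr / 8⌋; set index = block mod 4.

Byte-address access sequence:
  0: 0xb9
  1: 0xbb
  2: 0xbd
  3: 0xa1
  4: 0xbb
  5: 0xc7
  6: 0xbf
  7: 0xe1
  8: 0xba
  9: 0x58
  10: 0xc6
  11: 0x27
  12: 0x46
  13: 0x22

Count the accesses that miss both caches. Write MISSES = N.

  [0] addr=0xb9 blk=23 s=3: MISS | VC []
  [1] addr=0xbb blk=23 s=3: L1-HIT | VC []
  [2] addr=0xbd blk=23 s=3: L1-HIT | VC []
  [3] addr=0xa1 blk=20 s=0: MISS | VC []
  [4] addr=0xbb blk=23 s=3: L1-HIT | VC []
  [5] addr=0xc7 blk=24 s=0: MISS | VC [20]
  [6] addr=0xbf blk=23 s=3: L1-HIT | VC [20]
  [7] addr=0xe1 blk=28 s=0: MISS | VC [20, 24]
  [8] addr=0xba blk=23 s=3: L1-HIT | VC [20, 24]
  [9] addr=0x58 blk=11 s=3: MISS | VC [20, 24, 23]
  [10] addr=0xc6 blk=24 s=0: VC-HIT | VC [20, 28, 23]
  [11] addr=0x27 blk=4 s=0: MISS | VC [28, 23, 24]
  [12] addr=0x46 blk=8 s=0: MISS | VC [23, 24, 4]
  [13] addr=0x22 blk=4 s=0: VC-HIT | VC [23, 24, 8]

MISSES = 7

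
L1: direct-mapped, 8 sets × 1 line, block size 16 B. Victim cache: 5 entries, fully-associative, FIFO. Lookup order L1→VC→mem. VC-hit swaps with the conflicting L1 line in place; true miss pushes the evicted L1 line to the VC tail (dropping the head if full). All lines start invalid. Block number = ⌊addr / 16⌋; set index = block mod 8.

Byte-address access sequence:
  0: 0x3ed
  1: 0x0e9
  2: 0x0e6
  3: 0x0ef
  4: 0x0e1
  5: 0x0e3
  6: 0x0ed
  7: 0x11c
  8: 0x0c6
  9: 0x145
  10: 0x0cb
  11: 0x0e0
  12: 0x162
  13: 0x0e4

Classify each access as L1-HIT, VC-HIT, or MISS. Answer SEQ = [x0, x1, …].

  [0] addr=0x3ed blk=62 s=6: MISS | VC []
  [1] addr=0xe9 blk=14 s=6: MISS | VC [62]
  [2] addr=0xe6 blk=14 s=6: L1-HIT | VC [62]
  [3] addr=0xef blk=14 s=6: L1-HIT | VC [62]
  [4] addr=0xe1 blk=14 s=6: L1-HIT | VC [62]
  [5] addr=0xe3 blk=14 s=6: L1-HIT | VC [62]
  [6] addr=0xed blk=14 s=6: L1-HIT | VC [62]
  [7] addr=0x11c blk=17 s=1: MISS | VC [62]
  [8] addr=0xc6 blk=12 s=4: MISS | VC [62]
  [9] addr=0x145 blk=20 s=4: MISS | VC [62, 12]
  [10] addr=0xcb blk=12 s=4: VC-HIT | VC [62, 20]
  [11] addr=0xe0 blk=14 s=6: L1-HIT | VC [62, 20]
  [12] addr=0x162 blk=22 s=6: MISS | VC [62, 20, 14]
  [13] addr=0xe4 blk=14 s=6: VC-HIT | VC [62, 20, 22]

SEQ = [MISS, MISS, L1-HIT, L1-HIT, L1-HIT, L1-HIT, L1-HIT, MISS, MISS, MISS, VC-HIT, L1-HIT, MISS, VC-HIT]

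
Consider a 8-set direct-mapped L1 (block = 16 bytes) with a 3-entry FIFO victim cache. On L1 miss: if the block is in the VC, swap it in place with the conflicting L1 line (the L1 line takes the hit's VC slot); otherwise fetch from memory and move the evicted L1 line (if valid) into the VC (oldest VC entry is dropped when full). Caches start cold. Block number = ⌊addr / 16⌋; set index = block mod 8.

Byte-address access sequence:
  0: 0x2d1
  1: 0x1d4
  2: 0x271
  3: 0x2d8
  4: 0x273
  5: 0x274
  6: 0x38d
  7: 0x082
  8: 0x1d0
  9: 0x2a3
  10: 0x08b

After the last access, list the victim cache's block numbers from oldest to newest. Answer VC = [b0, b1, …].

  [0] addr=0x2d1 blk=45 s=5: MISS | VC []
  [1] addr=0x1d4 blk=29 s=5: MISS | VC [45]
  [2] addr=0x271 blk=39 s=7: MISS | VC [45]
  [3] addr=0x2d8 blk=45 s=5: VC-HIT | VC [29]
  [4] addr=0x273 blk=39 s=7: L1-HIT | VC [29]
  [5] addr=0x274 blk=39 s=7: L1-HIT | VC [29]
  [6] addr=0x38d blk=56 s=0: MISS | VC [29]
  [7] addr=0x82 blk=8 s=0: MISS | VC [29, 56]
  [8] addr=0x1d0 blk=29 s=5: VC-HIT | VC [45, 56]
  [9] addr=0x2a3 blk=42 s=2: MISS | VC [45, 56]
  [10] addr=0x8b blk=8 s=0: L1-HIT | VC [45, 56]

VC = [45, 56]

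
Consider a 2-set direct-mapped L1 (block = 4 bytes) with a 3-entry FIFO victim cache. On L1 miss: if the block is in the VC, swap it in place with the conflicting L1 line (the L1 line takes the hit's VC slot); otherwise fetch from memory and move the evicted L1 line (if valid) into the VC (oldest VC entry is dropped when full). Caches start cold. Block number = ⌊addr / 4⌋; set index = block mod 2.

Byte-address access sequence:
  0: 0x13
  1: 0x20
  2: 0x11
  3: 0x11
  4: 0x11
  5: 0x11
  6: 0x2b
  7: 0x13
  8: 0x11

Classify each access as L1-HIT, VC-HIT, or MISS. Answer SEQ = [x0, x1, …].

SEQ = [MISS, MISS, VC-HIT, L1-HIT, L1-HIT, L1-HIT, MISS, VC-HIT, L1-HIT]

#0 0x13→b4/s0 MISS; vc=[]
#1 0x20→b8/s0 MISS; vc=[4]
#2 0x11→b4/s0 VC-HIT; vc=[8]
#3 0x11→b4/s0 L1-HIT; vc=[8]
#4 0x11→b4/s0 L1-HIT; vc=[8]
#5 0x11→b4/s0 L1-HIT; vc=[8]
#6 0x2b→b10/s0 MISS; vc=[8,4]
#7 0x13→b4/s0 VC-HIT; vc=[8,10]
#8 0x11→b4/s0 L1-HIT; vc=[8,10]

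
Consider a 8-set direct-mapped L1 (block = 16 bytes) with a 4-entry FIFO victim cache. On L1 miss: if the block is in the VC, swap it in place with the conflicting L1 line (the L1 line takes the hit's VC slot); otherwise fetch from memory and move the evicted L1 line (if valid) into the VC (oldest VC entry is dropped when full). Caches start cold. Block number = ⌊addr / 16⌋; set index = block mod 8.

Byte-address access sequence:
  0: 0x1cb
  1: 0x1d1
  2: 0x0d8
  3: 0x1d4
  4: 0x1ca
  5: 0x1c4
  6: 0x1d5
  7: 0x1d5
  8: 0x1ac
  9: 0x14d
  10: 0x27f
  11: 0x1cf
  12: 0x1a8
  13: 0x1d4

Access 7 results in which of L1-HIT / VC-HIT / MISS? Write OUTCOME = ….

#0 0x1cb→b28/s4 MISS; vc=[]
#1 0x1d1→b29/s5 MISS; vc=[]
#2 0xd8→b13/s5 MISS; vc=[29]
#3 0x1d4→b29/s5 VC-HIT; vc=[13]
#4 0x1ca→b28/s4 L1-HIT; vc=[13]
#5 0x1c4→b28/s4 L1-HIT; vc=[13]
#6 0x1d5→b29/s5 L1-HIT; vc=[13]
#7 0x1d5→b29/s5 L1-HIT; vc=[13]
#8 0x1ac→b26/s2 MISS; vc=[13]
#9 0x14d→b20/s4 MISS; vc=[13,28]
#10 0x27f→b39/s7 MISS; vc=[13,28]
#11 0x1cf→b28/s4 VC-HIT; vc=[13,20]
#12 0x1a8→b26/s2 L1-HIT; vc=[13,20]
#13 0x1d4→b29/s5 L1-HIT; vc=[13,20]

OUTCOME = L1-HIT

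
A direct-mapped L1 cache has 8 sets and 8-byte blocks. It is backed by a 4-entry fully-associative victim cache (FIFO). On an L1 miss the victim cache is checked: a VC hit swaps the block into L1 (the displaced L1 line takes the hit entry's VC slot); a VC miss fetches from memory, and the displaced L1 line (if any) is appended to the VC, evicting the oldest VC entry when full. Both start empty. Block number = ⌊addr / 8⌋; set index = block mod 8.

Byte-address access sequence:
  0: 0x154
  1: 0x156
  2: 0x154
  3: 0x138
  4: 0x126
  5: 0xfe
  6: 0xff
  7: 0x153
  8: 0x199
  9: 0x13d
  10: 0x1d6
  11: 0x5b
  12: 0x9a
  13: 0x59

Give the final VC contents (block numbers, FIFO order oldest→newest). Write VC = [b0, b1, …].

VC = [31, 42, 51, 19]

#0 0x154→b42/s2 MISS; vc=[]
#1 0x156→b42/s2 L1-HIT; vc=[]
#2 0x154→b42/s2 L1-HIT; vc=[]
#3 0x138→b39/s7 MISS; vc=[]
#4 0x126→b36/s4 MISS; vc=[]
#5 0xfe→b31/s7 MISS; vc=[39]
#6 0xff→b31/s7 L1-HIT; vc=[39]
#7 0x153→b42/s2 L1-HIT; vc=[39]
#8 0x199→b51/s3 MISS; vc=[39]
#9 0x13d→b39/s7 VC-HIT; vc=[31]
#10 0x1d6→b58/s2 MISS; vc=[31,42]
#11 0x5b→b11/s3 MISS; vc=[31,42,51]
#12 0x9a→b19/s3 MISS; vc=[31,42,51,11]
#13 0x59→b11/s3 VC-HIT; vc=[31,42,51,19]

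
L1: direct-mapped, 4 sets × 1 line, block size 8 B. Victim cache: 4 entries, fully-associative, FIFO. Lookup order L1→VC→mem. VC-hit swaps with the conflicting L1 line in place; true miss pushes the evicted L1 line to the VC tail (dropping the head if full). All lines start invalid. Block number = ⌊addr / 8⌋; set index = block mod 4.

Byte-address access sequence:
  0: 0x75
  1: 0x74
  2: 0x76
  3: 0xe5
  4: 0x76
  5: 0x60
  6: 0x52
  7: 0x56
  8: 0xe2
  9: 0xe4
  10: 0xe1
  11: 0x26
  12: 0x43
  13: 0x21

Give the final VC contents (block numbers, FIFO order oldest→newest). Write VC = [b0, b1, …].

VC = [12, 14, 28, 8]

#0 0x75→b14/s2 MISS; vc=[]
#1 0x74→b14/s2 L1-HIT; vc=[]
#2 0x76→b14/s2 L1-HIT; vc=[]
#3 0xe5→b28/s0 MISS; vc=[]
#4 0x76→b14/s2 L1-HIT; vc=[]
#5 0x60→b12/s0 MISS; vc=[28]
#6 0x52→b10/s2 MISS; vc=[28,14]
#7 0x56→b10/s2 L1-HIT; vc=[28,14]
#8 0xe2→b28/s0 VC-HIT; vc=[12,14]
#9 0xe4→b28/s0 L1-HIT; vc=[12,14]
#10 0xe1→b28/s0 L1-HIT; vc=[12,14]
#11 0x26→b4/s0 MISS; vc=[12,14,28]
#12 0x43→b8/s0 MISS; vc=[12,14,28,4]
#13 0x21→b4/s0 VC-HIT; vc=[12,14,28,8]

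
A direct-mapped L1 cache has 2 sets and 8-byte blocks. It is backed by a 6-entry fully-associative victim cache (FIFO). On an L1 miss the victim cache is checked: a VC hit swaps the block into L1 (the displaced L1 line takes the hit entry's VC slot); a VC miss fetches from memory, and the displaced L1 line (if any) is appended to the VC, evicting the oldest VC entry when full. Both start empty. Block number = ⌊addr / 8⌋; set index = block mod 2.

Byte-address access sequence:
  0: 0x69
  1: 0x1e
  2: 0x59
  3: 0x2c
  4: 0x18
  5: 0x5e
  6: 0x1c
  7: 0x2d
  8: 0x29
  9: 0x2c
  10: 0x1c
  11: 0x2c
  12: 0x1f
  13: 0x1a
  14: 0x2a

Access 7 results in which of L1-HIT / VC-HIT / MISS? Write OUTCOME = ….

#0 0x69→b13/s1 MISS; vc=[]
#1 0x1e→b3/s1 MISS; vc=[13]
#2 0x59→b11/s1 MISS; vc=[13,3]
#3 0x2c→b5/s1 MISS; vc=[13,3,11]
#4 0x18→b3/s1 VC-HIT; vc=[13,5,11]
#5 0x5e→b11/s1 VC-HIT; vc=[13,5,3]
#6 0x1c→b3/s1 VC-HIT; vc=[13,5,11]
#7 0x2d→b5/s1 VC-HIT; vc=[13,3,11]
#8 0x29→b5/s1 L1-HIT; vc=[13,3,11]
#9 0x2c→b5/s1 L1-HIT; vc=[13,3,11]
#10 0x1c→b3/s1 VC-HIT; vc=[13,5,11]
#11 0x2c→b5/s1 VC-HIT; vc=[13,3,11]
#12 0x1f→b3/s1 VC-HIT; vc=[13,5,11]
#13 0x1a→b3/s1 L1-HIT; vc=[13,5,11]
#14 0x2a→b5/s1 VC-HIT; vc=[13,3,11]

OUTCOME = VC-HIT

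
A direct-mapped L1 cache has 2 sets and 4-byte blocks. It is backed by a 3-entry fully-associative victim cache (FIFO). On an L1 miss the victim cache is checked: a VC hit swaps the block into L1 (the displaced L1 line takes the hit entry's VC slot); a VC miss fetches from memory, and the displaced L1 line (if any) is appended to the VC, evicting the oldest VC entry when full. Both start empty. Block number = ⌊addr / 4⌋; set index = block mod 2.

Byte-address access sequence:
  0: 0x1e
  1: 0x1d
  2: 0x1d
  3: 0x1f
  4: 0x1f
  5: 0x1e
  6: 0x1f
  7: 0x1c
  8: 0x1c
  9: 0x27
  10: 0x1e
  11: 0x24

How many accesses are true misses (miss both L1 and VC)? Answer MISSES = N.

#0 0x1e→b7/s1 MISS; vc=[]
#1 0x1d→b7/s1 L1-HIT; vc=[]
#2 0x1d→b7/s1 L1-HIT; vc=[]
#3 0x1f→b7/s1 L1-HIT; vc=[]
#4 0x1f→b7/s1 L1-HIT; vc=[]
#5 0x1e→b7/s1 L1-HIT; vc=[]
#6 0x1f→b7/s1 L1-HIT; vc=[]
#7 0x1c→b7/s1 L1-HIT; vc=[]
#8 0x1c→b7/s1 L1-HIT; vc=[]
#9 0x27→b9/s1 MISS; vc=[7]
#10 0x1e→b7/s1 VC-HIT; vc=[9]
#11 0x24→b9/s1 VC-HIT; vc=[7]

MISSES = 2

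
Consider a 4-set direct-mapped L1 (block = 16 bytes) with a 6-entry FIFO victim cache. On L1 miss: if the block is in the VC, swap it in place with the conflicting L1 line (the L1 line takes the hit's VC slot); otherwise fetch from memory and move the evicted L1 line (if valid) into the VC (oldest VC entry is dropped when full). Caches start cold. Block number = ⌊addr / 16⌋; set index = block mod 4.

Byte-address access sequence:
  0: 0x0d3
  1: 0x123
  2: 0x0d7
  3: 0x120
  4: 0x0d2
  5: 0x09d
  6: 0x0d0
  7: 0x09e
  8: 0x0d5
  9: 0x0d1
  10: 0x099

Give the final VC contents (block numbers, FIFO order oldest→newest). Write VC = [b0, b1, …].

  [0] addr=0xd3 blk=13 s=1: MISS | VC []
  [1] addr=0x123 blk=18 s=2: MISS | VC []
  [2] addr=0xd7 blk=13 s=1: L1-HIT | VC []
  [3] addr=0x120 blk=18 s=2: L1-HIT | VC []
  [4] addr=0xd2 blk=13 s=1: L1-HIT | VC []
  [5] addr=0x9d blk=9 s=1: MISS | VC [13]
  [6] addr=0xd0 blk=13 s=1: VC-HIT | VC [9]
  [7] addr=0x9e blk=9 s=1: VC-HIT | VC [13]
  [8] addr=0xd5 blk=13 s=1: VC-HIT | VC [9]
  [9] addr=0xd1 blk=13 s=1: L1-HIT | VC [9]
  [10] addr=0x99 blk=9 s=1: VC-HIT | VC [13]

VC = [13]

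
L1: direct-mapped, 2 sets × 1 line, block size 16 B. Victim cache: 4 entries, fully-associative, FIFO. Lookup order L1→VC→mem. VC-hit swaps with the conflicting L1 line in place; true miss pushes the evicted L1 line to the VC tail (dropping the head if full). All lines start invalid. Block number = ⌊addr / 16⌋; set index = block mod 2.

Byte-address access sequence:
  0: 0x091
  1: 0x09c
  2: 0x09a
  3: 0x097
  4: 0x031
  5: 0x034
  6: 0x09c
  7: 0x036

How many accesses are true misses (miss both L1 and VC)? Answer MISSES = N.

#0 0x91→b9/s1 MISS; vc=[]
#1 0x9c→b9/s1 L1-HIT; vc=[]
#2 0x9a→b9/s1 L1-HIT; vc=[]
#3 0x97→b9/s1 L1-HIT; vc=[]
#4 0x31→b3/s1 MISS; vc=[9]
#5 0x34→b3/s1 L1-HIT; vc=[9]
#6 0x9c→b9/s1 VC-HIT; vc=[3]
#7 0x36→b3/s1 VC-HIT; vc=[9]

MISSES = 2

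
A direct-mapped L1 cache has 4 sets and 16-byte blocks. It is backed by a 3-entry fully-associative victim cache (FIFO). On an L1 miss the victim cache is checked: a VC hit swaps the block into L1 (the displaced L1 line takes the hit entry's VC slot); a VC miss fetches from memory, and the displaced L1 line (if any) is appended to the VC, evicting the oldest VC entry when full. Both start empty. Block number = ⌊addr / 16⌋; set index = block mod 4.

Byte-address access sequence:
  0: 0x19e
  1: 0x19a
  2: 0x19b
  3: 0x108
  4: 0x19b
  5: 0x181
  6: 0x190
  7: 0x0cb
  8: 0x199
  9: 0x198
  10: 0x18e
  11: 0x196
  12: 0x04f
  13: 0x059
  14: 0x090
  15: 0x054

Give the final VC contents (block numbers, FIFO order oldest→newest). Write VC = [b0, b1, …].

VC = [24, 25, 9]

0: 0x19e (blk 25, set 1) → MISS  vc=[]
1: 0x19a (blk 25, set 1) → L1-HIT  vc=[]
2: 0x19b (blk 25, set 1) → L1-HIT  vc=[]
3: 0x108 (blk 16, set 0) → MISS  vc=[]
4: 0x19b (blk 25, set 1) → L1-HIT  vc=[]
5: 0x181 (blk 24, set 0) → MISS  vc=[16]
6: 0x190 (blk 25, set 1) → L1-HIT  vc=[16]
7: 0xcb (blk 12, set 0) → MISS  vc=[16, 24]
8: 0x199 (blk 25, set 1) → L1-HIT  vc=[16, 24]
9: 0x198 (blk 25, set 1) → L1-HIT  vc=[16, 24]
10: 0x18e (blk 24, set 0) → VC-HIT  vc=[16, 12]
11: 0x196 (blk 25, set 1) → L1-HIT  vc=[16, 12]
12: 0x4f (blk 4, set 0) → MISS  vc=[16, 12, 24]
13: 0x59 (blk 5, set 1) → MISS  vc=[12, 24, 25]
14: 0x90 (blk 9, set 1) → MISS  vc=[24, 25, 5]
15: 0x54 (blk 5, set 1) → VC-HIT  vc=[24, 25, 9]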